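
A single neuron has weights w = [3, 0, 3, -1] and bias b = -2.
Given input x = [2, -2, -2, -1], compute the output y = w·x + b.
y = -1

y = (3)(2) + (0)(-2) + (3)(-2) + (-1)(-1) + -2 = -1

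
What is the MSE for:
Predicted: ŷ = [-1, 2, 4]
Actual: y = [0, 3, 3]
MSE = 1

MSE = (1/3)((-1-0)² + (2-3)² + (4-3)²) = (1/3)(1 + 1 + 1) = 1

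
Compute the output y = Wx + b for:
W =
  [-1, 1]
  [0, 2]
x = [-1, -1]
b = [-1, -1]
y = [-1, -3]

Wx = [-1×-1 + 1×-1, 0×-1 + 2×-1]
   = [0, -2]
y = Wx + b = [0 + -1, -2 + -1] = [-1, -3]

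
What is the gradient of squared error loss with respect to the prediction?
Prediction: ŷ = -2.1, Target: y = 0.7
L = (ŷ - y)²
∂L/∂ŷ = -5.6

∂L/∂ŷ = 2(ŷ - y) = 2(-2.1 - 0.7) = 2(-2.8) = -5.6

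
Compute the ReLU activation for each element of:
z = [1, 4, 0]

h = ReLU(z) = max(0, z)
h = [1, 4, 0]

ReLU applied element-wise: max(0,1)=1, max(0,4)=4, max(0,0)=0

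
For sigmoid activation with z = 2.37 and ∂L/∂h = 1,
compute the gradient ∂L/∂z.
∂L/∂z = 0.07818

σ(2.37) = 0.9145
σ'(2.37) = σ(2.37)(1 - σ(2.37)) = 0.9145 × 0.08549 = 0.07818
∂L/∂z = ∂L/∂h · σ'(z) = 1 × 0.07818 = 0.07818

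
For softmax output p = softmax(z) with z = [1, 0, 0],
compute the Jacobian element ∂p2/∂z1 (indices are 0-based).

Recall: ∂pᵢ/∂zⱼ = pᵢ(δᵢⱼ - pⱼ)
∂p2/∂z1 = -0.04492

p = softmax(z) = [0.5761, 0.2119, 0.2119]
p2 = 0.2119, p1 = 0.2119

∂p2/∂z1 = -p2 × p1 = -0.2119 × 0.2119 = -0.04492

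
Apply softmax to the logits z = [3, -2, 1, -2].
p = [0.8705, 0.0059, 0.1178, 0.0059]

exp(z) = [20.09, 0.1353, 2.718, 0.1353]
Sum = 23.07
p = [0.8705, 0.0059, 0.1178, 0.0059]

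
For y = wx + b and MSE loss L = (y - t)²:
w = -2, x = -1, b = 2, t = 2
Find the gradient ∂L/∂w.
∂L/∂w = -4

y = wx + b = (-2)(-1) + 2 = 4
∂L/∂y = 2(y - t) = 2(4 - 2) = 4
∂y/∂w = x = -1
∂L/∂w = ∂L/∂y · ∂y/∂w = 4 × -1 = -4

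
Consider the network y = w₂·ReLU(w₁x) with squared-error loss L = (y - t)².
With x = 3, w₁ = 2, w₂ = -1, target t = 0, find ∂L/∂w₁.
∂L/∂w₁ = 36

Forward pass:
z = w₁x = 2×3 = 6
h = ReLU(6) = 6
y = w₂h = -1×6 = -6

Backward pass:
∂L/∂y = 2(y - t) = 2(-6 - 0) = -12
∂y/∂h = w₂ = -1
∂h/∂z = 1 (ReLU derivative)
∂z/∂w₁ = x = 3

∂L/∂w₁ = -12 × -1 × 1 × 3 = 36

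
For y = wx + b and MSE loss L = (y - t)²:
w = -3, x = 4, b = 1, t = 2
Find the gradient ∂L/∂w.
∂L/∂w = -104

y = wx + b = (-3)(4) + 1 = -11
∂L/∂y = 2(y - t) = 2(-11 - 2) = -26
∂y/∂w = x = 4
∂L/∂w = ∂L/∂y · ∂y/∂w = -26 × 4 = -104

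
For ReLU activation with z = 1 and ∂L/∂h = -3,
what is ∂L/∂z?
∂L/∂z = -3

h = ReLU(1) = 1
Since z > 0: ∂h/∂z = 1
∂L/∂z = ∂L/∂h · ∂h/∂z = -3 × 1 = -3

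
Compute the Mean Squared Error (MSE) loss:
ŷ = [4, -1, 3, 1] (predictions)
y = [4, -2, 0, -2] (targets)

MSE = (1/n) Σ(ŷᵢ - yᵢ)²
MSE = 4.75

MSE = (1/4)((4-4)² + (-1--2)² + (3-0)² + (1--2)²) = (1/4)(0 + 1 + 9 + 9) = 4.75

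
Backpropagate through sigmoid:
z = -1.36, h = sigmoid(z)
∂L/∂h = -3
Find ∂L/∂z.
∂L/∂z = -0.4876

σ(-1.36) = 0.2042
σ'(-1.36) = σ(-1.36)(1 - σ(-1.36)) = 0.2042 × 0.7958 = 0.1625
∂L/∂z = ∂L/∂h · σ'(z) = -3 × 0.1625 = -0.4876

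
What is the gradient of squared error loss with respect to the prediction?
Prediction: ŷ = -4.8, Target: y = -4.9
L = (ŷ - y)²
∂L/∂ŷ = 0.2

∂L/∂ŷ = 2(ŷ - y) = 2(-4.8 - -4.9) = 2(0.1) = 0.2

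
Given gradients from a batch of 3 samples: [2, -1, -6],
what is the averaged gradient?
Average gradient = -1.667

Average = (1/3)(2 + -1 + -6) = -5/3 = -1.667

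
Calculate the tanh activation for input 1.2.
0.8337

tanh(1.2) = (e^(1.2) - e^(-1.2))/(e^(1.2) + e^(-1.2)) = 0.8337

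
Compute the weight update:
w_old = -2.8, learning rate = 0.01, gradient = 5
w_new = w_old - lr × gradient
w_new = -2.85

w_new = w - η·∂L/∂w = -2.8 - 0.01×(5) = -2.8 - (0.05) = -2.85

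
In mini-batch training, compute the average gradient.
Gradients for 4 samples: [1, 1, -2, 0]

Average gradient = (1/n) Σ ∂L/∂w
Average gradient = 0

Average = (1/4)(1 + 1 + -2 + 0) = 0/4 = 0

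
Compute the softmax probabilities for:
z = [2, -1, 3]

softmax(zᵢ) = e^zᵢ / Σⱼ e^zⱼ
p = [0.2654, 0.0132, 0.7214]

exp(z) = [7.389, 0.3679, 20.09]
Sum = 27.84
p = [0.2654, 0.0132, 0.7214]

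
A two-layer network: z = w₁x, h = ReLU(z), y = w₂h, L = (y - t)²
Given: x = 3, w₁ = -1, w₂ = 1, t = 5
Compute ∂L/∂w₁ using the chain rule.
∂L/∂w₁ = 0

Forward pass:
z = w₁x = -1×3 = -3
h = ReLU(-3) = 0
y = w₂h = 1×0 = 0

Backward pass:
∂L/∂y = 2(y - t) = 2(0 - 5) = -10
∂y/∂h = w₂ = 1
∂h/∂z = 0 (ReLU derivative)
∂z/∂w₁ = x = 3

∂L/∂w₁ = -10 × 1 × 0 × 3 = 0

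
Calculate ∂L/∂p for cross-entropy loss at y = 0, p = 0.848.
∂L/∂p = 6.579

∂L/∂p = -y/p + (1-y)/(1-p) = 0 + 1/0.152 = 6.579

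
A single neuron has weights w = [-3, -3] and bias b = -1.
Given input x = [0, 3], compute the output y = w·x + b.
y = -10

y = (-3)(0) + (-3)(3) + -1 = -10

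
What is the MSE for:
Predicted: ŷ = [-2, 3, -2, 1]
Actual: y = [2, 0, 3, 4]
MSE = 14.75

MSE = (1/4)((-2-2)² + (3-0)² + (-2-3)² + (1-4)²) = (1/4)(16 + 9 + 25 + 9) = 14.75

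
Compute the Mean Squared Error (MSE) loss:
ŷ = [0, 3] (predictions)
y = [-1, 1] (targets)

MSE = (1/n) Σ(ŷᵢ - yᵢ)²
MSE = 2.5

MSE = (1/2)((0--1)² + (3-1)²) = (1/2)(1 + 4) = 2.5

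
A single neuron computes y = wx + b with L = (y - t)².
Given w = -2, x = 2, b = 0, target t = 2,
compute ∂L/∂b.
∂L/∂b = -12

y = wx + b = (-2)(2) + 0 = -4
∂L/∂y = 2(y - t) = 2(-4 - 2) = -12
∂y/∂b = 1
∂L/∂b = ∂L/∂y · ∂y/∂b = -12 × 1 = -12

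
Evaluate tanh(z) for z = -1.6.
-0.9217

tanh(-1.6) = (e^(-1.6) - e^(1.6))/(e^(-1.6) + e^(1.6)) = -0.9217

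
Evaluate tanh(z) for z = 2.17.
0.9743

tanh(2.17) = (e^(2.17) - e^(-2.17))/(e^(2.17) + e^(-2.17)) = 0.9743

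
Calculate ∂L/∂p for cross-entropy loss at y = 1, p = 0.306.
∂L/∂p = -3.268

∂L/∂p = -y/p + (1-y)/(1-p) = -1/0.306 + 0 = -3.268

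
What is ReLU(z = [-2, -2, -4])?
h = [0, 0, 0]

ReLU applied element-wise: max(0,-2)=0, max(0,-2)=0, max(0,-4)=0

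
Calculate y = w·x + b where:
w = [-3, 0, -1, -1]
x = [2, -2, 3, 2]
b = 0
y = -11

y = (-3)(2) + (0)(-2) + (-1)(3) + (-1)(2) + 0 = -11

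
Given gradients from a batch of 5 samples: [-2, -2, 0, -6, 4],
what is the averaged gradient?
Average gradient = -1.2

Average = (1/5)(-2 + -2 + 0 + -6 + 4) = -6/5 = -1.2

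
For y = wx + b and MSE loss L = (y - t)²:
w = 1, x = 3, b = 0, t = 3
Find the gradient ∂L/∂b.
∂L/∂b = 0

y = wx + b = (1)(3) + 0 = 3
∂L/∂y = 2(y - t) = 2(3 - 3) = 0
∂y/∂b = 1
∂L/∂b = ∂L/∂y · ∂y/∂b = 0 × 1 = 0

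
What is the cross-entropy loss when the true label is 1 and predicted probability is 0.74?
L = 0.3011

L = -1·log(0.74) - 0·log(0.26) = -log(0.74) = 0.3011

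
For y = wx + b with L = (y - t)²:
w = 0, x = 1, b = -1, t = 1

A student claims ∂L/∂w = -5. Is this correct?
Incorrect

y = (0)(1) + -1 = -1
∂L/∂y = 2(y - t) = 2(-1 - 1) = -4
∂y/∂w = x = 1
∂L/∂w = -4 × 1 = -4

Claimed value: -5
Incorrect: The correct gradient is -4.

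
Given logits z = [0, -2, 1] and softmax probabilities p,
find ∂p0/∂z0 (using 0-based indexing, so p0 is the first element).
∂p0/∂z0 = 0.1922

p = softmax(z) = [0.2595, 0.03512, 0.7054]
p0 = 0.2595

∂p0/∂z0 = p0(1 - p0) = 0.2595 × (1 - 0.2595) = 0.1922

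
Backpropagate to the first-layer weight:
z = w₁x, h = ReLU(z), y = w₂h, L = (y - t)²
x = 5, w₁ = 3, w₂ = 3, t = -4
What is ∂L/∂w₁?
∂L/∂w₁ = 1470

Forward pass:
z = w₁x = 3×5 = 15
h = ReLU(15) = 15
y = w₂h = 3×15 = 45

Backward pass:
∂L/∂y = 2(y - t) = 2(45 - -4) = 98
∂y/∂h = w₂ = 3
∂h/∂z = 1 (ReLU derivative)
∂z/∂w₁ = x = 5

∂L/∂w₁ = 98 × 3 × 1 × 5 = 1470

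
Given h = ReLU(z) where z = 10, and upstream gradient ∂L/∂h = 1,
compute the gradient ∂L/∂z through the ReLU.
∂L/∂z = 1

h = ReLU(10) = 10
Since z > 0: ∂h/∂z = 1
∂L/∂z = ∂L/∂h · ∂h/∂z = 1 × 1 = 1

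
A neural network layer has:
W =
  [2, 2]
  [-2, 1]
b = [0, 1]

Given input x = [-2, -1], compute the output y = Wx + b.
y = [-6, 4]

Wx = [2×-2 + 2×-1, -2×-2 + 1×-1]
   = [-6, 3]
y = Wx + b = [-6 + 0, 3 + 1] = [-6, 4]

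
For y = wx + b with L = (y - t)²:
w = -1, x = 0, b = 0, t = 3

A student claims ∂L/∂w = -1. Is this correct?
Incorrect

y = (-1)(0) + 0 = 0
∂L/∂y = 2(y - t) = 2(0 - 3) = -6
∂y/∂w = x = 0
∂L/∂w = -6 × 0 = 0

Claimed value: -1
Incorrect: The correct gradient is 0.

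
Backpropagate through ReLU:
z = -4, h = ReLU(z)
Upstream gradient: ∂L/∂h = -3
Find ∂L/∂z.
∂L/∂z = 0

h = ReLU(-4) = 0
Since z < 0: ∂h/∂z = 0
∂L/∂z = ∂L/∂h · ∂h/∂z = -3 × 0 = 0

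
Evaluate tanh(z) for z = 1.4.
0.8854

tanh(1.4) = (e^(1.4) - e^(-1.4))/(e^(1.4) + e^(-1.4)) = 0.8854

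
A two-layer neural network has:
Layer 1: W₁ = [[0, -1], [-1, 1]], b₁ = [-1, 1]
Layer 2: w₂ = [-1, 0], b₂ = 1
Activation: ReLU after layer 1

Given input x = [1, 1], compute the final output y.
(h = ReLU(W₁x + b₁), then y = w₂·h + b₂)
y = 1

Layer 1 pre-activation: z₁ = [-2, 1]
After ReLU: h = [0, 1]
Layer 2 output: y = -1×0 + 0×1 + 1 = 1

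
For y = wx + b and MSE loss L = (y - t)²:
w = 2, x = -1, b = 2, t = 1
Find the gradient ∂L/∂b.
∂L/∂b = -2

y = wx + b = (2)(-1) + 2 = 0
∂L/∂y = 2(y - t) = 2(0 - 1) = -2
∂y/∂b = 1
∂L/∂b = ∂L/∂y · ∂y/∂b = -2 × 1 = -2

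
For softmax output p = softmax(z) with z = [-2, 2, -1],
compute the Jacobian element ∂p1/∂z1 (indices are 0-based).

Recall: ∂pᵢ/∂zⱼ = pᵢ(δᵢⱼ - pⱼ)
∂p1/∂z1 = 0.0597

p = softmax(z) = [0.01715, 0.9362, 0.04661]
p1 = 0.9362

∂p1/∂z1 = p1(1 - p1) = 0.9362 × (1 - 0.9362) = 0.0597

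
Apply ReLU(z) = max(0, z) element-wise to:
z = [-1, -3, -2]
h = [0, 0, 0]

ReLU applied element-wise: max(0,-1)=0, max(0,-3)=0, max(0,-2)=0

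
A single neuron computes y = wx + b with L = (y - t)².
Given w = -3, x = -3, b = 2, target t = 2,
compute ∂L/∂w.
∂L/∂w = -54

y = wx + b = (-3)(-3) + 2 = 11
∂L/∂y = 2(y - t) = 2(11 - 2) = 18
∂y/∂w = x = -3
∂L/∂w = ∂L/∂y · ∂y/∂w = 18 × -3 = -54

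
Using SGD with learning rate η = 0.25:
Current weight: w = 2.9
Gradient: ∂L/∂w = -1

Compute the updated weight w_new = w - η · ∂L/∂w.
w_new = 3.15

w_new = w - η·∂L/∂w = 2.9 - 0.25×(-1) = 2.9 - (-0.25) = 3.15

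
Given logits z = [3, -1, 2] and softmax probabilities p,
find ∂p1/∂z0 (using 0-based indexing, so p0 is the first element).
∂p1/∂z0 = -0.009532

p = softmax(z) = [0.7214, 0.01321, 0.2654]
p1 = 0.01321, p0 = 0.7214

∂p1/∂z0 = -p1 × p0 = -0.01321 × 0.7214 = -0.009532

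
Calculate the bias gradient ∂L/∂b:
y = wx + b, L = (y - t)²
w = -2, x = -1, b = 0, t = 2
∂L/∂b = 0

y = wx + b = (-2)(-1) + 0 = 2
∂L/∂y = 2(y - t) = 2(2 - 2) = 0
∂y/∂b = 1
∂L/∂b = ∂L/∂y · ∂y/∂b = 0 × 1 = 0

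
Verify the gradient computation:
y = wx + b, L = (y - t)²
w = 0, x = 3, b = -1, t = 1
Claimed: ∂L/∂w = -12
Correct

y = (0)(3) + -1 = -1
∂L/∂y = 2(y - t) = 2(-1 - 1) = -4
∂y/∂w = x = 3
∂L/∂w = -4 × 3 = -12

Claimed value: -12
Correct: The correct gradient is -12.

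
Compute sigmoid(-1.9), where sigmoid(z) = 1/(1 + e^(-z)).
0.1301

sigmoid(-1.9) = 1/(1 + e^(1.9)) = 1/(1 + 6.686) = 0.1301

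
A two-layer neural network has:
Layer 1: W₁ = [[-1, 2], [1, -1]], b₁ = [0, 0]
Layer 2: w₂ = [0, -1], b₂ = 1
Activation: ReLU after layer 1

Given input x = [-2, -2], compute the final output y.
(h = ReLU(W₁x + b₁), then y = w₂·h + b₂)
y = 1

Layer 1 pre-activation: z₁ = [-2, 0]
After ReLU: h = [0, 0]
Layer 2 output: y = 0×0 + -1×0 + 1 = 1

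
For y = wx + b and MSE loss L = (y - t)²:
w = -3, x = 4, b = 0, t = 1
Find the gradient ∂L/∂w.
∂L/∂w = -104

y = wx + b = (-3)(4) + 0 = -12
∂L/∂y = 2(y - t) = 2(-12 - 1) = -26
∂y/∂w = x = 4
∂L/∂w = ∂L/∂y · ∂y/∂w = -26 × 4 = -104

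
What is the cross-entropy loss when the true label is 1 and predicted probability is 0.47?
L = 0.755

L = -1·log(0.47) - 0·log(0.53) = -log(0.47) = 0.755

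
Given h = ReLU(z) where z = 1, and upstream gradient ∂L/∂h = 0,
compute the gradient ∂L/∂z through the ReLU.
∂L/∂z = 0

h = ReLU(1) = 1
Since z > 0: ∂h/∂z = 1
∂L/∂z = ∂L/∂h · ∂h/∂z = 0 × 1 = 0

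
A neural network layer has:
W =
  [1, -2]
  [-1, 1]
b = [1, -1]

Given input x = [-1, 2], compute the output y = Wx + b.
y = [-4, 2]

Wx = [1×-1 + -2×2, -1×-1 + 1×2]
   = [-5, 3]
y = Wx + b = [-5 + 1, 3 + -1] = [-4, 2]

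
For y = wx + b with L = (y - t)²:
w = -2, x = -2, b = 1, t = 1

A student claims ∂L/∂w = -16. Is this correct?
Correct

y = (-2)(-2) + 1 = 5
∂L/∂y = 2(y - t) = 2(5 - 1) = 8
∂y/∂w = x = -2
∂L/∂w = 8 × -2 = -16

Claimed value: -16
Correct: The correct gradient is -16.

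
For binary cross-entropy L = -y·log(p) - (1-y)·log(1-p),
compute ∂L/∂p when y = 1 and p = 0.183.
∂L/∂p = -5.464

∂L/∂p = -y/p + (1-y)/(1-p) = -1/0.183 + 0 = -5.464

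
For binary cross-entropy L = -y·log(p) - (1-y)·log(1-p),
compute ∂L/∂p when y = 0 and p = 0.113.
∂L/∂p = 1.127

∂L/∂p = -y/p + (1-y)/(1-p) = 0 + 1/0.887 = 1.127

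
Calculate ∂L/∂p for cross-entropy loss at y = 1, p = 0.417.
∂L/∂p = -2.398

∂L/∂p = -y/p + (1-y)/(1-p) = -1/0.417 + 0 = -2.398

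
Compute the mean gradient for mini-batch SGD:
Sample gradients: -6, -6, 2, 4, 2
Average gradient = -0.8

Average = (1/5)(-6 + -6 + 2 + 4 + 2) = -4/5 = -0.8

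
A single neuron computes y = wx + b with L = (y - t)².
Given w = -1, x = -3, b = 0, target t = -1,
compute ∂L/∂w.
∂L/∂w = -24

y = wx + b = (-1)(-3) + 0 = 3
∂L/∂y = 2(y - t) = 2(3 - -1) = 8
∂y/∂w = x = -3
∂L/∂w = ∂L/∂y · ∂y/∂w = 8 × -3 = -24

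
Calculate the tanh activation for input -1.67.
-0.9316

tanh(-1.67) = (e^(-1.67) - e^(1.67))/(e^(-1.67) + e^(1.67)) = -0.9316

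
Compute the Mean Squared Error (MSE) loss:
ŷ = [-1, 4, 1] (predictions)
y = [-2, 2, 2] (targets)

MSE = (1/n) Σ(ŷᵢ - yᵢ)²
MSE = 2

MSE = (1/3)((-1--2)² + (4-2)² + (1-2)²) = (1/3)(1 + 4 + 1) = 2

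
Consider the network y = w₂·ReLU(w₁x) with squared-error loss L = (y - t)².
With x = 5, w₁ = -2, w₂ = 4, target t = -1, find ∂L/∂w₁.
∂L/∂w₁ = 0

Forward pass:
z = w₁x = -2×5 = -10
h = ReLU(-10) = 0
y = w₂h = 4×0 = 0

Backward pass:
∂L/∂y = 2(y - t) = 2(0 - -1) = 2
∂y/∂h = w₂ = 4
∂h/∂z = 0 (ReLU derivative)
∂z/∂w₁ = x = 5

∂L/∂w₁ = 2 × 4 × 0 × 5 = 0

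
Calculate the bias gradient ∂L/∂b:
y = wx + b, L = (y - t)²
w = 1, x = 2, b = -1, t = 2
∂L/∂b = -2

y = wx + b = (1)(2) + -1 = 1
∂L/∂y = 2(y - t) = 2(1 - 2) = -2
∂y/∂b = 1
∂L/∂b = ∂L/∂y · ∂y/∂b = -2 × 1 = -2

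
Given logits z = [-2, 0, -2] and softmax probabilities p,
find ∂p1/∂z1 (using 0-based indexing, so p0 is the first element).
∂p1/∂z1 = 0.1676

p = softmax(z) = [0.1065, 0.787, 0.1065]
p1 = 0.787

∂p1/∂z1 = p1(1 - p1) = 0.787 × (1 - 0.787) = 0.1676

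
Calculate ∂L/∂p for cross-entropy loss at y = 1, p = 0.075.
∂L/∂p = -13.33

∂L/∂p = -y/p + (1-y)/(1-p) = -1/0.075 + 0 = -13.33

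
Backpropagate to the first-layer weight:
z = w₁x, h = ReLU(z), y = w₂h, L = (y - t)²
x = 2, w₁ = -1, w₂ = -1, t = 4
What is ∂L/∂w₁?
∂L/∂w₁ = 0

Forward pass:
z = w₁x = -1×2 = -2
h = ReLU(-2) = 0
y = w₂h = -1×0 = 0

Backward pass:
∂L/∂y = 2(y - t) = 2(0 - 4) = -8
∂y/∂h = w₂ = -1
∂h/∂z = 0 (ReLU derivative)
∂z/∂w₁ = x = 2

∂L/∂w₁ = -8 × -1 × 0 × 2 = 0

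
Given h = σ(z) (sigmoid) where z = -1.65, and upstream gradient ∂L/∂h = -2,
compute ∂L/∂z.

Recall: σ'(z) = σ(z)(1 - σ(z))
∂L/∂z = -0.2703

σ(-1.65) = 0.1611
σ'(-1.65) = σ(-1.65)(1 - σ(-1.65)) = 0.1611 × 0.8389 = 0.1352
∂L/∂z = ∂L/∂h · σ'(z) = -2 × 0.1352 = -0.2703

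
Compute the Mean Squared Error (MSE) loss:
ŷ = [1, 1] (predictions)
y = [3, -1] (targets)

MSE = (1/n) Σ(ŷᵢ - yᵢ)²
MSE = 4

MSE = (1/2)((1-3)² + (1--1)²) = (1/2)(4 + 4) = 4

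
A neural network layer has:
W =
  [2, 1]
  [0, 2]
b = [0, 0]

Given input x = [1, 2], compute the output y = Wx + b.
y = [4, 4]

Wx = [2×1 + 1×2, 0×1 + 2×2]
   = [4, 4]
y = Wx + b = [4 + 0, 4 + 0] = [4, 4]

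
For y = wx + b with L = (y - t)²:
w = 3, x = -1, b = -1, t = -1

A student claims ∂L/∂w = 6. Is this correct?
Correct

y = (3)(-1) + -1 = -4
∂L/∂y = 2(y - t) = 2(-4 - -1) = -6
∂y/∂w = x = -1
∂L/∂w = -6 × -1 = 6

Claimed value: 6
Correct: The correct gradient is 6.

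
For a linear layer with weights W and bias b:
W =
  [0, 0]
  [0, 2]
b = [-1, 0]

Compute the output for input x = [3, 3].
y = [-1, 6]

Wx = [0×3 + 0×3, 0×3 + 2×3]
   = [0, 6]
y = Wx + b = [0 + -1, 6 + 0] = [-1, 6]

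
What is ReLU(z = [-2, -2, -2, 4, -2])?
h = [0, 0, 0, 4, 0]

ReLU applied element-wise: max(0,-2)=0, max(0,-2)=0, max(0,-2)=0, max(0,4)=4, max(0,-2)=0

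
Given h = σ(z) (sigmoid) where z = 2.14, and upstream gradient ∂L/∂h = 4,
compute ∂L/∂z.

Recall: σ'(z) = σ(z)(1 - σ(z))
∂L/∂z = 0.3768

σ(2.14) = 0.8947
σ'(2.14) = σ(2.14)(1 - σ(2.14)) = 0.8947 × 0.1053 = 0.09419
∂L/∂z = ∂L/∂h · σ'(z) = 4 × 0.09419 = 0.3768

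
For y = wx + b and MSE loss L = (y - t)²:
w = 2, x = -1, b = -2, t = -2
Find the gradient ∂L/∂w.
∂L/∂w = 4

y = wx + b = (2)(-1) + -2 = -4
∂L/∂y = 2(y - t) = 2(-4 - -2) = -4
∂y/∂w = x = -1
∂L/∂w = ∂L/∂y · ∂y/∂w = -4 × -1 = 4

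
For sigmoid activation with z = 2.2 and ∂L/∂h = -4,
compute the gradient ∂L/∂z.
∂L/∂z = -0.3592

σ(2.2) = 0.9002
σ'(2.2) = σ(2.2)(1 - σ(2.2)) = 0.9002 × 0.09975 = 0.0898
∂L/∂z = ∂L/∂h · σ'(z) = -4 × 0.0898 = -0.3592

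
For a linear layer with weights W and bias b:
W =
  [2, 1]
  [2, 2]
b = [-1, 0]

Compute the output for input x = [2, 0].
y = [3, 4]

Wx = [2×2 + 1×0, 2×2 + 2×0]
   = [4, 4]
y = Wx + b = [4 + -1, 4 + 0] = [3, 4]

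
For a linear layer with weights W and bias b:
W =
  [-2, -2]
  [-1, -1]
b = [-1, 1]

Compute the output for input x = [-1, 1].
y = [-1, 1]

Wx = [-2×-1 + -2×1, -1×-1 + -1×1]
   = [0, 0]
y = Wx + b = [0 + -1, 0 + 1] = [-1, 1]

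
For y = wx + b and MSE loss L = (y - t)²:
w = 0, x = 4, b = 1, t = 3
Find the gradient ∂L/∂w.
∂L/∂w = -16

y = wx + b = (0)(4) + 1 = 1
∂L/∂y = 2(y - t) = 2(1 - 3) = -4
∂y/∂w = x = 4
∂L/∂w = ∂L/∂y · ∂y/∂w = -4 × 4 = -16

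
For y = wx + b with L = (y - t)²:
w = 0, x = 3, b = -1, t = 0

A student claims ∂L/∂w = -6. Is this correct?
Correct

y = (0)(3) + -1 = -1
∂L/∂y = 2(y - t) = 2(-1 - 0) = -2
∂y/∂w = x = 3
∂L/∂w = -2 × 3 = -6

Claimed value: -6
Correct: The correct gradient is -6.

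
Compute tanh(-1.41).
-0.8875

tanh(-1.41) = (e^(-1.41) - e^(1.41))/(e^(-1.41) + e^(1.41)) = -0.8875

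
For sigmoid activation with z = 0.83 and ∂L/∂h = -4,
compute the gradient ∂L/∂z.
∂L/∂z = -0.8458

σ(0.83) = 0.6964
σ'(0.83) = σ(0.83)(1 - σ(0.83)) = 0.6964 × 0.3036 = 0.2114
∂L/∂z = ∂L/∂h · σ'(z) = -4 × 0.2114 = -0.8458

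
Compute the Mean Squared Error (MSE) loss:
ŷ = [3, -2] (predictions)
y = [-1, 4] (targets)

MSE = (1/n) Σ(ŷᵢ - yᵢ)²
MSE = 26

MSE = (1/2)((3--1)² + (-2-4)²) = (1/2)(16 + 36) = 26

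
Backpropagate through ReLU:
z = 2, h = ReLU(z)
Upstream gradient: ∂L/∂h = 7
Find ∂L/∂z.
∂L/∂z = 7

h = ReLU(2) = 2
Since z > 0: ∂h/∂z = 1
∂L/∂z = ∂L/∂h · ∂h/∂z = 7 × 1 = 7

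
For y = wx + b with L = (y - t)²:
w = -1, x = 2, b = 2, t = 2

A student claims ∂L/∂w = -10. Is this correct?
Incorrect

y = (-1)(2) + 2 = 0
∂L/∂y = 2(y - t) = 2(0 - 2) = -4
∂y/∂w = x = 2
∂L/∂w = -4 × 2 = -8

Claimed value: -10
Incorrect: The correct gradient is -8.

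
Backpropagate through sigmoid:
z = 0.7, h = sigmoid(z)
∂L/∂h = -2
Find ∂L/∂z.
∂L/∂z = -0.4434

σ(0.7) = 0.6682
σ'(0.7) = σ(0.7)(1 - σ(0.7)) = 0.6682 × 0.3318 = 0.2217
∂L/∂z = ∂L/∂h · σ'(z) = -2 × 0.2217 = -0.4434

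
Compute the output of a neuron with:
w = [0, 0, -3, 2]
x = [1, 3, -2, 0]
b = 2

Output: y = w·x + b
y = 8

y = (0)(1) + (0)(3) + (-3)(-2) + (2)(0) + 2 = 8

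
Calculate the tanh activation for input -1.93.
-0.9587

tanh(-1.93) = (e^(-1.93) - e^(1.93))/(e^(-1.93) + e^(1.93)) = -0.9587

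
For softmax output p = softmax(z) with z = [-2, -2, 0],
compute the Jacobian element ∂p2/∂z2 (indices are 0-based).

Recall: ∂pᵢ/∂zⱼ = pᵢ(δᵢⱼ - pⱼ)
∂p2/∂z2 = 0.1676

p = softmax(z) = [0.1065, 0.1065, 0.787]
p2 = 0.787

∂p2/∂z2 = p2(1 - p2) = 0.787 × (1 - 0.787) = 0.1676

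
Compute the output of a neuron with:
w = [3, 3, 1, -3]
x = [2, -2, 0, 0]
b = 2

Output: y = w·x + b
y = 2

y = (3)(2) + (3)(-2) + (1)(0) + (-3)(0) + 2 = 2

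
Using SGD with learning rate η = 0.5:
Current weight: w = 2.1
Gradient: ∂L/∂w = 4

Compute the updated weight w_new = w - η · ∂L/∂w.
w_new = 0.1

w_new = w - η·∂L/∂w = 2.1 - 0.5×(4) = 2.1 - (2) = 0.1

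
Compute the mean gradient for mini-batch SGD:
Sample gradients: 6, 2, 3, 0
Average gradient = 2.75

Average = (1/4)(6 + 2 + 3 + 0) = 11/4 = 2.75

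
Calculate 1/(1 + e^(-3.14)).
0.9585

sigmoid(3.14) = 1/(1 + e^(-3.14)) = 1/(1 + 0.04328) = 0.9585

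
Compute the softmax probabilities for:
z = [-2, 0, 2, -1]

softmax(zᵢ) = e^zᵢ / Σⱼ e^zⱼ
p = [0.0152, 0.1125, 0.831, 0.0414]

exp(z) = [0.1353, 1, 7.389, 0.3679]
Sum = 8.892
p = [0.0152, 0.1125, 0.831, 0.0414]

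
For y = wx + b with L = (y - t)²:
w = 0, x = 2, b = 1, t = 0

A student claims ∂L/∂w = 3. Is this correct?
Incorrect

y = (0)(2) + 1 = 1
∂L/∂y = 2(y - t) = 2(1 - 0) = 2
∂y/∂w = x = 2
∂L/∂w = 2 × 2 = 4

Claimed value: 3
Incorrect: The correct gradient is 4.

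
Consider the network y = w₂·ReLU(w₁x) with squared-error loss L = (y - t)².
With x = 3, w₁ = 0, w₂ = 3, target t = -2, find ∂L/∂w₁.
∂L/∂w₁ = 0

Forward pass:
z = w₁x = 0×3 = 0
h = ReLU(0) = 0
y = w₂h = 3×0 = 0

Backward pass:
∂L/∂y = 2(y - t) = 2(0 - -2) = 4
∂y/∂h = w₂ = 3
∂h/∂z = 0 (ReLU derivative)
∂z/∂w₁ = x = 3

∂L/∂w₁ = 4 × 3 × 0 × 3 = 0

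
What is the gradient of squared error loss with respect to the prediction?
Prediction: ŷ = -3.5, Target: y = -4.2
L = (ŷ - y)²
∂L/∂ŷ = 1.4

∂L/∂ŷ = 2(ŷ - y) = 2(-3.5 - -4.2) = 2(0.7) = 1.4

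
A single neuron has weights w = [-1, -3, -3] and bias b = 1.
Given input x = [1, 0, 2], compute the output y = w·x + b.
y = -6

y = (-1)(1) + (-3)(0) + (-3)(2) + 1 = -6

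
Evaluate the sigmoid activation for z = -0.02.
0.495

sigmoid(-0.02) = 1/(1 + e^(0.02)) = 1/(1 + 1.02) = 0.495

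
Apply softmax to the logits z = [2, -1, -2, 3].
p = [0.2641, 0.0131, 0.0048, 0.7179]

exp(z) = [7.389, 0.3679, 0.1353, 20.09]
Sum = 27.98
p = [0.2641, 0.0131, 0.0048, 0.7179]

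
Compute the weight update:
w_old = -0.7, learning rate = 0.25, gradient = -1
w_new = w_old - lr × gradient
w_new = -0.45

w_new = w - η·∂L/∂w = -0.7 - 0.25×(-1) = -0.7 - (-0.25) = -0.45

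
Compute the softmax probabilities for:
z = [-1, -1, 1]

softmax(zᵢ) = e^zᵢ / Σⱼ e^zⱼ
p = [0.1065, 0.1065, 0.787]

exp(z) = [0.3679, 0.3679, 2.718]
Sum = 3.454
p = [0.1065, 0.1065, 0.787]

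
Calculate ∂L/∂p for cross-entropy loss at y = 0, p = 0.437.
∂L/∂p = 1.776

∂L/∂p = -y/p + (1-y)/(1-p) = 0 + 1/0.563 = 1.776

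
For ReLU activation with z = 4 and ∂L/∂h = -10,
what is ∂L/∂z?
∂L/∂z = -10

h = ReLU(4) = 4
Since z > 0: ∂h/∂z = 1
∂L/∂z = ∂L/∂h · ∂h/∂z = -10 × 1 = -10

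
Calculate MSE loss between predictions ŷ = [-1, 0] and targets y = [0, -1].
MSE = 1

MSE = (1/2)((-1-0)² + (0--1)²) = (1/2)(1 + 1) = 1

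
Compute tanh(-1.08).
-0.7932

tanh(-1.08) = (e^(-1.08) - e^(1.08))/(e^(-1.08) + e^(1.08)) = -0.7932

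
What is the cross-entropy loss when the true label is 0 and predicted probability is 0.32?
L = 0.3857

L = -0·log(0.32) - 1·log(0.68) = -log(0.68) = 0.3857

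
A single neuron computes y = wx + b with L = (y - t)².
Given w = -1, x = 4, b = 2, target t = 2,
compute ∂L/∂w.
∂L/∂w = -32

y = wx + b = (-1)(4) + 2 = -2
∂L/∂y = 2(y - t) = 2(-2 - 2) = -8
∂y/∂w = x = 4
∂L/∂w = ∂L/∂y · ∂y/∂w = -8 × 4 = -32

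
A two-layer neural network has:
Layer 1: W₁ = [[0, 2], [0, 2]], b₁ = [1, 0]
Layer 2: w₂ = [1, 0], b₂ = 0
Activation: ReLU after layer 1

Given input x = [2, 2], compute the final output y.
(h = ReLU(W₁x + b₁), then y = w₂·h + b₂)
y = 5

Layer 1 pre-activation: z₁ = [5, 4]
After ReLU: h = [5, 4]
Layer 2 output: y = 1×5 + 0×4 + 0 = 5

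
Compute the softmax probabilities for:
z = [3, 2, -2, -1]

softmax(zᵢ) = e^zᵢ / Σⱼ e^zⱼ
p = [0.7179, 0.2641, 0.0048, 0.0131]

exp(z) = [20.09, 7.389, 0.1353, 0.3679]
Sum = 27.98
p = [0.7179, 0.2641, 0.0048, 0.0131]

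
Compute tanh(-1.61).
-0.9232

tanh(-1.61) = (e^(-1.61) - e^(1.61))/(e^(-1.61) + e^(1.61)) = -0.9232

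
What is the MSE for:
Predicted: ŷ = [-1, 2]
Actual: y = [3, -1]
MSE = 12.5

MSE = (1/2)((-1-3)² + (2--1)²) = (1/2)(16 + 9) = 12.5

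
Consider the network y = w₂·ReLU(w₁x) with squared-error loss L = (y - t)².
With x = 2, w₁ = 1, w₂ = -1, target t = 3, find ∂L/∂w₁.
∂L/∂w₁ = 20

Forward pass:
z = w₁x = 1×2 = 2
h = ReLU(2) = 2
y = w₂h = -1×2 = -2

Backward pass:
∂L/∂y = 2(y - t) = 2(-2 - 3) = -10
∂y/∂h = w₂ = -1
∂h/∂z = 1 (ReLU derivative)
∂z/∂w₁ = x = 2

∂L/∂w₁ = -10 × -1 × 1 × 2 = 20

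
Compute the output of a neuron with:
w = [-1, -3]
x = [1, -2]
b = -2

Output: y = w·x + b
y = 3

y = (-1)(1) + (-3)(-2) + -2 = 3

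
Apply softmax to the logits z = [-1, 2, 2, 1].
p = [0.0206, 0.4136, 0.4136, 0.1522]

exp(z) = [0.3679, 7.389, 7.389, 2.718]
Sum = 17.86
p = [0.0206, 0.4136, 0.4136, 0.1522]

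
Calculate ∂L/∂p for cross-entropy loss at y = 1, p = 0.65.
∂L/∂p = -1.538

∂L/∂p = -y/p + (1-y)/(1-p) = -1/0.65 + 0 = -1.538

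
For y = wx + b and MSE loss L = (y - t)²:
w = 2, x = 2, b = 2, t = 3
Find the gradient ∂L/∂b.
∂L/∂b = 6

y = wx + b = (2)(2) + 2 = 6
∂L/∂y = 2(y - t) = 2(6 - 3) = 6
∂y/∂b = 1
∂L/∂b = ∂L/∂y · ∂y/∂b = 6 × 1 = 6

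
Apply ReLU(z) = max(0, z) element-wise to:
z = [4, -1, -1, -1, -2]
h = [4, 0, 0, 0, 0]

ReLU applied element-wise: max(0,4)=4, max(0,-1)=0, max(0,-1)=0, max(0,-1)=0, max(0,-2)=0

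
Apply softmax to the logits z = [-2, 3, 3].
p = [0.0034, 0.4983, 0.4983]

exp(z) = [0.1353, 20.09, 20.09]
Sum = 40.31
p = [0.0034, 0.4983, 0.4983]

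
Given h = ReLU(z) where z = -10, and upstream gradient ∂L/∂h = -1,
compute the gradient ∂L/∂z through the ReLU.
∂L/∂z = 0

h = ReLU(-10) = 0
Since z < 0: ∂h/∂z = 0
∂L/∂z = ∂L/∂h · ∂h/∂z = -1 × 0 = 0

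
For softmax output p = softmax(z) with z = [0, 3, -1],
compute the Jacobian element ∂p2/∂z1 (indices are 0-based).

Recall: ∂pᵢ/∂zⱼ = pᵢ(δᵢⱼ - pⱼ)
∂p2/∂z1 = -0.01605

p = softmax(z) = [0.04661, 0.9362, 0.01715]
p2 = 0.01715, p1 = 0.9362

∂p2/∂z1 = -p2 × p1 = -0.01715 × 0.9362 = -0.01605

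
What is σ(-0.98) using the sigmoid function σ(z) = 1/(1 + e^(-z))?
0.2729

sigmoid(-0.98) = 1/(1 + e^(0.98)) = 1/(1 + 2.664) = 0.2729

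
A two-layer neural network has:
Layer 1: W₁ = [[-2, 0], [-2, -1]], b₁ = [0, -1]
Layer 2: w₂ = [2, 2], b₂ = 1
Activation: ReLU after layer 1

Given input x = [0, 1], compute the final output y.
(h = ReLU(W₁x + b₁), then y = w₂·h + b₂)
y = 1

Layer 1 pre-activation: z₁ = [0, -2]
After ReLU: h = [0, 0]
Layer 2 output: y = 2×0 + 2×0 + 1 = 1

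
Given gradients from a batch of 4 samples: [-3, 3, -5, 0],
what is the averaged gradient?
Average gradient = -1.25

Average = (1/4)(-3 + 3 + -5 + 0) = -5/4 = -1.25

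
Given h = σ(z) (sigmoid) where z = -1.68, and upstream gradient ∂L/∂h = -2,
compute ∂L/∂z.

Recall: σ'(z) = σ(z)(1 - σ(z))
∂L/∂z = -0.2648

σ(-1.68) = 0.1571
σ'(-1.68) = σ(-1.68)(1 - σ(-1.68)) = 0.1571 × 0.8429 = 0.1324
∂L/∂z = ∂L/∂h · σ'(z) = -2 × 0.1324 = -0.2648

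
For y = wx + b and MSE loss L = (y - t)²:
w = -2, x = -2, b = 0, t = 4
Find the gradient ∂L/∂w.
∂L/∂w = 0

y = wx + b = (-2)(-2) + 0 = 4
∂L/∂y = 2(y - t) = 2(4 - 4) = 0
∂y/∂w = x = -2
∂L/∂w = ∂L/∂y · ∂y/∂w = 0 × -2 = 0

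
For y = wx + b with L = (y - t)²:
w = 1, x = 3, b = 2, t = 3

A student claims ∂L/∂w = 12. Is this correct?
Correct

y = (1)(3) + 2 = 5
∂L/∂y = 2(y - t) = 2(5 - 3) = 4
∂y/∂w = x = 3
∂L/∂w = 4 × 3 = 12

Claimed value: 12
Correct: The correct gradient is 12.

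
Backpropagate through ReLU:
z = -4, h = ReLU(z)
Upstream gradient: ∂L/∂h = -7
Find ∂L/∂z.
∂L/∂z = 0

h = ReLU(-4) = 0
Since z < 0: ∂h/∂z = 0
∂L/∂z = ∂L/∂h · ∂h/∂z = -7 × 0 = 0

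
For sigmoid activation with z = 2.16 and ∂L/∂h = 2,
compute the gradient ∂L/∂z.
∂L/∂z = 0.1854

σ(2.16) = 0.8966
σ'(2.16) = σ(2.16)(1 - σ(2.16)) = 0.8966 × 0.1034 = 0.09271
∂L/∂z = ∂L/∂h · σ'(z) = 2 × 0.09271 = 0.1854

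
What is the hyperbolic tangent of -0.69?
-0.598

tanh(-0.69) = (e^(-0.69) - e^(0.69))/(e^(-0.69) + e^(0.69)) = -0.598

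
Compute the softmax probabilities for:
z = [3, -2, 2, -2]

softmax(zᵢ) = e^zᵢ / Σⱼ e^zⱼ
p = [0.7239, 0.0049, 0.2663, 0.0049]

exp(z) = [20.09, 0.1353, 7.389, 0.1353]
Sum = 27.75
p = [0.7239, 0.0049, 0.2663, 0.0049]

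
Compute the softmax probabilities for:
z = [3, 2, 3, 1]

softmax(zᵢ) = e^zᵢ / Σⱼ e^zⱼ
p = [0.3995, 0.147, 0.3995, 0.0541]

exp(z) = [20.09, 7.389, 20.09, 2.718]
Sum = 50.28
p = [0.3995, 0.147, 0.3995, 0.0541]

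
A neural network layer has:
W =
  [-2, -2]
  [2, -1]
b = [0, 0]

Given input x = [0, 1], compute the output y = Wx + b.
y = [-2, -1]

Wx = [-2×0 + -2×1, 2×0 + -1×1]
   = [-2, -1]
y = Wx + b = [-2 + 0, -1 + 0] = [-2, -1]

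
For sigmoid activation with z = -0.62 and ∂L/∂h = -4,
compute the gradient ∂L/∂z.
∂L/∂z = -0.9097

σ(-0.62) = 0.3498
σ'(-0.62) = σ(-0.62)(1 - σ(-0.62)) = 0.3498 × 0.6502 = 0.2274
∂L/∂z = ∂L/∂h · σ'(z) = -4 × 0.2274 = -0.9097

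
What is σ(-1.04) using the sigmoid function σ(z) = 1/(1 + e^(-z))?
0.2611

sigmoid(-1.04) = 1/(1 + e^(1.04)) = 1/(1 + 2.829) = 0.2611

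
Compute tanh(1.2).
0.8337

tanh(1.2) = (e^(1.2) - e^(-1.2))/(e^(1.2) + e^(-1.2)) = 0.8337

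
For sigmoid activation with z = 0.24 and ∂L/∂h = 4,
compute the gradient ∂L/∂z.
∂L/∂z = 0.9857

σ(0.24) = 0.5597
σ'(0.24) = σ(0.24)(1 - σ(0.24)) = 0.5597 × 0.4403 = 0.2464
∂L/∂z = ∂L/∂h · σ'(z) = 4 × 0.2464 = 0.9857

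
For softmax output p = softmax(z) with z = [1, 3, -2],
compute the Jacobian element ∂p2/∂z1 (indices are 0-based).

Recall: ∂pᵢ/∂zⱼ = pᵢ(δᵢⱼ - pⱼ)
∂p2/∂z1 = -0.005166

p = softmax(z) = [0.1185, 0.8756, 0.0059]
p2 = 0.0059, p1 = 0.8756

∂p2/∂z1 = -p2 × p1 = -0.0059 × 0.8756 = -0.005166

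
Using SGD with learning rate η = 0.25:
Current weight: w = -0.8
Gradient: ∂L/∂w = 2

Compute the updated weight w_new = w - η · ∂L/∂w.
w_new = -1.3

w_new = w - η·∂L/∂w = -0.8 - 0.25×(2) = -0.8 - (0.5) = -1.3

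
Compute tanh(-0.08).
-0.07983

tanh(-0.08) = (e^(-0.08) - e^(0.08))/(e^(-0.08) + e^(0.08)) = -0.07983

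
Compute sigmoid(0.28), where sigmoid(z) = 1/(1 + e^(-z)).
0.5695

sigmoid(0.28) = 1/(1 + e^(-0.28)) = 1/(1 + 0.7558) = 0.5695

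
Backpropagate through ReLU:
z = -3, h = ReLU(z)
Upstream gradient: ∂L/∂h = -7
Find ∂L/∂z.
∂L/∂z = 0

h = ReLU(-3) = 0
Since z < 0: ∂h/∂z = 0
∂L/∂z = ∂L/∂h · ∂h/∂z = -7 × 0 = 0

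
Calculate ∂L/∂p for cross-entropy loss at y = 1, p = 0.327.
∂L/∂p = -3.058

∂L/∂p = -y/p + (1-y)/(1-p) = -1/0.327 + 0 = -3.058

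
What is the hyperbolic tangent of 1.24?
0.8455

tanh(1.24) = (e^(1.24) - e^(-1.24))/(e^(1.24) + e^(-1.24)) = 0.8455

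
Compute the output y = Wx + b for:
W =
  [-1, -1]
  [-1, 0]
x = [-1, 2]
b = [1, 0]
y = [0, 1]

Wx = [-1×-1 + -1×2, -1×-1 + 0×2]
   = [-1, 1]
y = Wx + b = [-1 + 1, 1 + 0] = [0, 1]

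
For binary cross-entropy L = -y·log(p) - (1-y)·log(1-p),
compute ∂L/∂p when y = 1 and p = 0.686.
∂L/∂p = -1.458

∂L/∂p = -y/p + (1-y)/(1-p) = -1/0.686 + 0 = -1.458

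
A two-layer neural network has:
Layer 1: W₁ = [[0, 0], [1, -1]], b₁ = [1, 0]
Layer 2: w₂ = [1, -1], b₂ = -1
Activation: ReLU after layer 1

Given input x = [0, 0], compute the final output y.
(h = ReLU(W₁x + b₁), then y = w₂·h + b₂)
y = 0

Layer 1 pre-activation: z₁ = [1, 0]
After ReLU: h = [1, 0]
Layer 2 output: y = 1×1 + -1×0 + -1 = 0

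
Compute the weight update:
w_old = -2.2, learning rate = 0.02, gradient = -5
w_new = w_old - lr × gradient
w_new = -2.1

w_new = w - η·∂L/∂w = -2.2 - 0.02×(-5) = -2.2 - (-0.1) = -2.1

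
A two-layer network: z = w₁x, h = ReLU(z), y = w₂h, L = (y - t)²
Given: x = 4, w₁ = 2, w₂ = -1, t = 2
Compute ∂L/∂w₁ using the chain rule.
∂L/∂w₁ = 80

Forward pass:
z = w₁x = 2×4 = 8
h = ReLU(8) = 8
y = w₂h = -1×8 = -8

Backward pass:
∂L/∂y = 2(y - t) = 2(-8 - 2) = -20
∂y/∂h = w₂ = -1
∂h/∂z = 1 (ReLU derivative)
∂z/∂w₁ = x = 4

∂L/∂w₁ = -20 × -1 × 1 × 4 = 80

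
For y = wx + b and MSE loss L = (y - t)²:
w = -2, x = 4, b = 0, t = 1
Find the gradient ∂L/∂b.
∂L/∂b = -18

y = wx + b = (-2)(4) + 0 = -8
∂L/∂y = 2(y - t) = 2(-8 - 1) = -18
∂y/∂b = 1
∂L/∂b = ∂L/∂y · ∂y/∂b = -18 × 1 = -18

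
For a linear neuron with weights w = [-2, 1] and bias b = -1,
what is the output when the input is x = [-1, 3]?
y = 4

y = (-2)(-1) + (1)(3) + -1 = 4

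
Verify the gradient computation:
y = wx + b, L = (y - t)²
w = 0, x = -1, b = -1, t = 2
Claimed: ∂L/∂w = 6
Correct

y = (0)(-1) + -1 = -1
∂L/∂y = 2(y - t) = 2(-1 - 2) = -6
∂y/∂w = x = -1
∂L/∂w = -6 × -1 = 6

Claimed value: 6
Correct: The correct gradient is 6.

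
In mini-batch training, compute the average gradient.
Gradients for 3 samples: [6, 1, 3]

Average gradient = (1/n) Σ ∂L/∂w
Average gradient = 3.333

Average = (1/3)(6 + 1 + 3) = 10/3 = 3.333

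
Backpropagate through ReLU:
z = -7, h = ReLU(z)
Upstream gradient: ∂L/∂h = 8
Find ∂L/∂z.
∂L/∂z = 0

h = ReLU(-7) = 0
Since z < 0: ∂h/∂z = 0
∂L/∂z = ∂L/∂h · ∂h/∂z = 8 × 0 = 0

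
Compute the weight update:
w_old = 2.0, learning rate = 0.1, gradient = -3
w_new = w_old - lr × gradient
w_new = 2.3

w_new = w - η·∂L/∂w = 2.0 - 0.1×(-3) = 2.0 - (-0.3) = 2.3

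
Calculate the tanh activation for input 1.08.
0.7932

tanh(1.08) = (e^(1.08) - e^(-1.08))/(e^(1.08) + e^(-1.08)) = 0.7932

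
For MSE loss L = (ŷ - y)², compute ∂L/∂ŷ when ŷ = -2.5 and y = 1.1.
∂L/∂ŷ = -7.2

∂L/∂ŷ = 2(ŷ - y) = 2(-2.5 - 1.1) = 2(-3.6) = -7.2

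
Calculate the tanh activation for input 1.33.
0.8692

tanh(1.33) = (e^(1.33) - e^(-1.33))/(e^(1.33) + e^(-1.33)) = 0.8692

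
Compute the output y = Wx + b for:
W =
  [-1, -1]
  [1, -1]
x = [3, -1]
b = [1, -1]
y = [-1, 3]

Wx = [-1×3 + -1×-1, 1×3 + -1×-1]
   = [-2, 4]
y = Wx + b = [-2 + 1, 4 + -1] = [-1, 3]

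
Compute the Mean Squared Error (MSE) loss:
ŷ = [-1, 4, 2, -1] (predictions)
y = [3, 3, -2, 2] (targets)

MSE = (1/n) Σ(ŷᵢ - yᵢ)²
MSE = 10.5

MSE = (1/4)((-1-3)² + (4-3)² + (2--2)² + (-1-2)²) = (1/4)(16 + 1 + 16 + 9) = 10.5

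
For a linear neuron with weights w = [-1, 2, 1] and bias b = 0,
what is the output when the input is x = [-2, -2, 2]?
y = 0

y = (-1)(-2) + (2)(-2) + (1)(2) + 0 = 0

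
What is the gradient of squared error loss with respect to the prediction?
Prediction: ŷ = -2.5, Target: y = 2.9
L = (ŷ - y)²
∂L/∂ŷ = -10.8

∂L/∂ŷ = 2(ŷ - y) = 2(-2.5 - 2.9) = 2(-5.4) = -10.8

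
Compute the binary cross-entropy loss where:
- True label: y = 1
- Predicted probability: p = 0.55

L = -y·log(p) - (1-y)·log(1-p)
L = 0.5978

L = -1·log(0.55) - 0·log(0.45) = -log(0.55) = 0.5978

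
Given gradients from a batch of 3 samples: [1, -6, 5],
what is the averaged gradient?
Average gradient = 0

Average = (1/3)(1 + -6 + 5) = 0/3 = 0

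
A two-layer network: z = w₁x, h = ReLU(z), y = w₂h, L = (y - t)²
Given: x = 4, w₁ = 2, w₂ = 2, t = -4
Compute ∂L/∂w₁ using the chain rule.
∂L/∂w₁ = 320

Forward pass:
z = w₁x = 2×4 = 8
h = ReLU(8) = 8
y = w₂h = 2×8 = 16

Backward pass:
∂L/∂y = 2(y - t) = 2(16 - -4) = 40
∂y/∂h = w₂ = 2
∂h/∂z = 1 (ReLU derivative)
∂z/∂w₁ = x = 4

∂L/∂w₁ = 40 × 2 × 1 × 4 = 320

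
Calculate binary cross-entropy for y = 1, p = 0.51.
L = 0.6733

L = -1·log(0.51) - 0·log(0.49) = -log(0.51) = 0.6733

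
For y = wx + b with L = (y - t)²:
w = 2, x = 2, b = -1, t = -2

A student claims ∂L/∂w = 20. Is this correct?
Correct

y = (2)(2) + -1 = 3
∂L/∂y = 2(y - t) = 2(3 - -2) = 10
∂y/∂w = x = 2
∂L/∂w = 10 × 2 = 20

Claimed value: 20
Correct: The correct gradient is 20.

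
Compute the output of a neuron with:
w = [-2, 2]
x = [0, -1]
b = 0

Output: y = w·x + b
y = -2

y = (-2)(0) + (2)(-1) + 0 = -2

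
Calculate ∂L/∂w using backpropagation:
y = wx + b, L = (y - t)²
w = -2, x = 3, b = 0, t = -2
∂L/∂w = -24

y = wx + b = (-2)(3) + 0 = -6
∂L/∂y = 2(y - t) = 2(-6 - -2) = -8
∂y/∂w = x = 3
∂L/∂w = ∂L/∂y · ∂y/∂w = -8 × 3 = -24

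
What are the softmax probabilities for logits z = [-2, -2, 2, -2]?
p = [0.0174, 0.0174, 0.9479, 0.0174]

exp(z) = [0.1353, 0.1353, 7.389, 0.1353]
Sum = 7.795
p = [0.0174, 0.0174, 0.9479, 0.0174]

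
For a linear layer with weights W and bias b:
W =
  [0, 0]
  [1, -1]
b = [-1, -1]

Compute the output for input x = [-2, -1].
y = [-1, -2]

Wx = [0×-2 + 0×-1, 1×-2 + -1×-1]
   = [0, -1]
y = Wx + b = [0 + -1, -1 + -1] = [-1, -2]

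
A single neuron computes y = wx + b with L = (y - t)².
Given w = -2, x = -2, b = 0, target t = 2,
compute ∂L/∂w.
∂L/∂w = -8

y = wx + b = (-2)(-2) + 0 = 4
∂L/∂y = 2(y - t) = 2(4 - 2) = 4
∂y/∂w = x = -2
∂L/∂w = ∂L/∂y · ∂y/∂w = 4 × -2 = -8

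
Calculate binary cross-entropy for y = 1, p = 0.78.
L = 0.2485

L = -1·log(0.78) - 0·log(0.22) = -log(0.78) = 0.2485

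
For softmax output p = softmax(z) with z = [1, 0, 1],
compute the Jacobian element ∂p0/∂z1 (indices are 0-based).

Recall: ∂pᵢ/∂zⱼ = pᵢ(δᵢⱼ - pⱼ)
∂p0/∂z1 = -0.06561

p = softmax(z) = [0.4223, 0.1554, 0.4223]
p0 = 0.4223, p1 = 0.1554

∂p0/∂z1 = -p0 × p1 = -0.4223 × 0.1554 = -0.06561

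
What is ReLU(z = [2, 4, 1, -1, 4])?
h = [2, 4, 1, 0, 4]

ReLU applied element-wise: max(0,2)=2, max(0,4)=4, max(0,1)=1, max(0,-1)=0, max(0,4)=4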